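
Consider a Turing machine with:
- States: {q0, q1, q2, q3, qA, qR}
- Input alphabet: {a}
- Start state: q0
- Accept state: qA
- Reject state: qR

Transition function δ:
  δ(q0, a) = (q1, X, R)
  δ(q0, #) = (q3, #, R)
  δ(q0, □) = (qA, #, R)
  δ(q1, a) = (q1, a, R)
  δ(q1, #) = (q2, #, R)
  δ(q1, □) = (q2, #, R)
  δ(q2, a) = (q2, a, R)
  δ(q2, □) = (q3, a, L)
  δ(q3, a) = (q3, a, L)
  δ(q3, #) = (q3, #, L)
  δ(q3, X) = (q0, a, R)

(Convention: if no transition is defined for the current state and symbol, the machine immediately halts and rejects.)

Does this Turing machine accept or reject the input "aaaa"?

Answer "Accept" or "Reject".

Execution trace:
Initial: [q0]aaaa
Step 1: δ(q0, a) = (q1, X, R) → X[q1]aaa
Step 2: δ(q1, a) = (q1, a, R) → Xa[q1]aa
Step 3: δ(q1, a) = (q1, a, R) → Xaa[q1]a
Step 4: δ(q1, a) = (q1, a, R) → Xaaa[q1]□
Step 5: δ(q1, □) = (q2, #, R) → Xaaa#[q2]□
Step 6: δ(q2, □) = (q3, a, L) → Xaaa[q3]#a
Step 7: δ(q3, #) = (q3, #, L) → Xaa[q3]a#a
Step 8: δ(q3, a) = (q3, a, L) → Xa[q3]aa#a
Step 9: δ(q3, a) = (q3, a, L) → X[q3]aaa#a
Step 10: δ(q3, a) = (q3, a, L) → [q3]Xaaa#a
Step 11: δ(q3, X) = (q0, a, R) → a[q0]aaa#a
Step 12: δ(q0, a) = (q1, X, R) → aX[q1]aa#a
Step 13: δ(q1, a) = (q1, a, R) → aXa[q1]a#a
Step 14: δ(q1, a) = (q1, a, R) → aXaa[q1]#a
Step 15: δ(q1, #) = (q2, #, R) → aXaa#[q2]a
Step 16: δ(q2, a) = (q2, a, R) → aXaa#a[q2]□
Step 17: δ(q2, □) = (q3, a, L) → aXaa#[q3]aa
Step 18: δ(q3, a) = (q3, a, L) → aXaa[q3]#aa
Step 19: δ(q3, #) = (q3, #, L) → aXa[q3]a#aa
Step 20: δ(q3, a) = (q3, a, L) → aX[q3]aa#aa
Step 21: δ(q3, a) = (q3, a, L) → a[q3]Xaa#aa
Step 22: δ(q3, X) = (q0, a, R) → aa[q0]aa#aa
Step 23: δ(q0, a) = (q1, X, R) → aaX[q1]a#aa
Step 24: δ(q1, a) = (q1, a, R) → aaXa[q1]#aa
Step 25: δ(q1, #) = (q2, #, R) → aaXa#[q2]aa
Step 26: δ(q2, a) = (q2, a, R) → aaXa#a[q2]a
Step 27: δ(q2, a) = (q2, a, R) → aaXa#aa[q2]□
Step 28: δ(q2, □) = (q3, a, L) → aaXa#a[q3]aa
Step 29: δ(q3, a) = (q3, a, L) → aaXa#[q3]aaa
Step 30: δ(q3, a) = (q3, a, L) → aaXa[q3]#aaa
Step 31: δ(q3, #) = (q3, #, L) → aaX[q3]a#aaa
Step 32: δ(q3, a) = (q3, a, L) → aa[q3]Xa#aaa
Step 33: δ(q3, X) = (q0, a, R) → aaa[q0]a#aaa
Step 34: δ(q0, a) = (q1, X, R) → aaaX[q1]#aaa
Step 35: δ(q1, #) = (q2, #, R) → aaaX#[q2]aaa
Step 36: δ(q2, a) = (q2, a, R) → aaaX#a[q2]aa
Step 37: δ(q2, a) = (q2, a, R) → aaaX#aa[q2]a
Step 38: δ(q2, a) = (q2, a, R) → aaaX#aaa[q2]□
Step 39: δ(q2, □) = (q3, a, L) → aaaX#aa[q3]aa
Step 40: δ(q3, a) = (q3, a, L) → aaaX#a[q3]aaa
Step 41: δ(q3, a) = (q3, a, L) → aaaX#[q3]aaaa
Step 42: δ(q3, a) = (q3, a, L) → aaaX[q3]#aaaa
Step 43: δ(q3, #) = (q3, #, L) → aaa[q3]X#aaaa
Step 44: δ(q3, X) = (q0, a, R) → aaaa[q0]#aaaa
Step 45: δ(q0, #) = (q3, #, R) → aaaa#[q3]aaaa
Step 46: δ(q3, a) = (q3, a, L) → aaaa[q3]#aaaa
Step 47: δ(q3, #) = (q3, #, L) → aaa[q3]a#aaaa
Step 48: δ(q3, a) = (q3, a, L) → aa[q3]aa#aaaa
Step 49: δ(q3, a) = (q3, a, L) → a[q3]aaa#aaaa
Step 50: δ(q3, a) = (q3, a, L) → [q3]aaaa#aaaa
Step 51: δ(q3, a) = (q3, a, L) → [q3]□aaaa#aaaa

No transition is defined for δ(q3, □). By convention the machine halts and rejects.

Answer: Reject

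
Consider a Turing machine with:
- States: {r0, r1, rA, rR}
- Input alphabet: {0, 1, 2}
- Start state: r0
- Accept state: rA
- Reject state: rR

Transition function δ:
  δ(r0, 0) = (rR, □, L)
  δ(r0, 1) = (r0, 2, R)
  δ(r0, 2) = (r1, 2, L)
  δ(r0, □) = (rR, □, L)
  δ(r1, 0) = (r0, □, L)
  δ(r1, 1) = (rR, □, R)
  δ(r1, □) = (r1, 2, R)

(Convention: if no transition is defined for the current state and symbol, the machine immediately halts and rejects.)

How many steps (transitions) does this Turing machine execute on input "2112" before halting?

Execution trace:
Initial: [r0]2112
Step 1: δ(r0, 2) = (r1, 2, L) → [r1]□2112
Step 2: δ(r1, □) = (r1, 2, R) → 2[r1]2112

No transition is defined for δ(r1, 2). By convention the machine halts and rejects.

The machine executed 2 steps before halting.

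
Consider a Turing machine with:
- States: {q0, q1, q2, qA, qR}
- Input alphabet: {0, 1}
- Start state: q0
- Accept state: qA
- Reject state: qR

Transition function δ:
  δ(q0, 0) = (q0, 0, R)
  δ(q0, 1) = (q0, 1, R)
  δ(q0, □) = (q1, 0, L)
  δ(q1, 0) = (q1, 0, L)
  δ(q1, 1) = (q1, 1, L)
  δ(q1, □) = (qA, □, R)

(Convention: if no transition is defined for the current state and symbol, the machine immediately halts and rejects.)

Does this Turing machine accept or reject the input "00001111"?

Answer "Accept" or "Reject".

Execution trace:
Initial: [q0]00001111
Step 1: δ(q0, 0) = (q0, 0, R) → 0[q0]0001111
Step 2: δ(q0, 0) = (q0, 0, R) → 00[q0]001111
Step 3: δ(q0, 0) = (q0, 0, R) → 000[q0]01111
Step 4: δ(q0, 0) = (q0, 0, R) → 0000[q0]1111
Step 5: δ(q0, 1) = (q0, 1, R) → 00001[q0]111
Step 6: δ(q0, 1) = (q0, 1, R) → 000011[q0]11
Step 7: δ(q0, 1) = (q0, 1, R) → 0000111[q0]1
Step 8: δ(q0, 1) = (q0, 1, R) → 00001111[q0]□
Step 9: δ(q0, □) = (q1, 0, L) → 0000111[q1]10
Step 10: δ(q1, 1) = (q1, 1, L) → 000011[q1]110
Step 11: δ(q1, 1) = (q1, 1, L) → 00001[q1]1110
Step 12: δ(q1, 1) = (q1, 1, L) → 0000[q1]11110
Step 13: δ(q1, 1) = (q1, 1, L) → 000[q1]011110
Step 14: δ(q1, 0) = (q1, 0, L) → 00[q1]0011110
Step 15: δ(q1, 0) = (q1, 0, L) → 0[q1]00011110
Step 16: δ(q1, 0) = (q1, 0, L) → [q1]000011110
Step 17: δ(q1, 0) = (q1, 0, L) → [q1]□000011110
Step 18: δ(q1, □) = (qA, □, R) → □[qA]000011110

The machine reaches the accept state qA and halts.

Answer: Accept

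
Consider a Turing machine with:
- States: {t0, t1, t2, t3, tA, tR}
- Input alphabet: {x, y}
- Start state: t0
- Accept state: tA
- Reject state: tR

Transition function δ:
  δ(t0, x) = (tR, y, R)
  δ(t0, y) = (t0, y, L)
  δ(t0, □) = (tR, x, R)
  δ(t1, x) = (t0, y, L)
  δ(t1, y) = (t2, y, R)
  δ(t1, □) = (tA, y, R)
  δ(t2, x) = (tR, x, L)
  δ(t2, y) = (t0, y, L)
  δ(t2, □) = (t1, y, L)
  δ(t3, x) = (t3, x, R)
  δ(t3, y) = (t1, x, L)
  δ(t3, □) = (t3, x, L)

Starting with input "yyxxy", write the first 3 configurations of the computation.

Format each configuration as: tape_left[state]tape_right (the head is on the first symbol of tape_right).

Transitions applied:
Step 1: δ(t0, y) = (t0, y, L)
Step 2: δ(t0, □) = (tR, x, R)

The first 3 configurations are:
[t0]yyxxy ⊢ [t0]□yyxxy ⊢ x[tR]yyxxy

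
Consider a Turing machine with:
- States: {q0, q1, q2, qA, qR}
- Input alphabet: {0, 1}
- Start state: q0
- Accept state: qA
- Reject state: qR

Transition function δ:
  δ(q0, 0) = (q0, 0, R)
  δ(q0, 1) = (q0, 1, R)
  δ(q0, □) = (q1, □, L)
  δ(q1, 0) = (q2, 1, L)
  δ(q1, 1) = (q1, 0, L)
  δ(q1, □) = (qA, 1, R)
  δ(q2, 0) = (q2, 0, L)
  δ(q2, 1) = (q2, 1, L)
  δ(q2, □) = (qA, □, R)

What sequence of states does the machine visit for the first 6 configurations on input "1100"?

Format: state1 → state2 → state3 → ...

Execution trace:
Initial: [q0]1100
Step 1: δ(q0, 1) = (q0, 1, R) → 1[q0]100
Step 2: δ(q0, 1) = (q0, 1, R) → 11[q0]00
Step 3: δ(q0, 0) = (q0, 0, R) → 110[q0]0
Step 4: δ(q0, 0) = (q0, 0, R) → 1100[q0]□
Step 5: δ(q0, □) = (q1, □, L) → 110[q1]0□

State sequence: q0 → q0 → q0 → q0 → q0 → q1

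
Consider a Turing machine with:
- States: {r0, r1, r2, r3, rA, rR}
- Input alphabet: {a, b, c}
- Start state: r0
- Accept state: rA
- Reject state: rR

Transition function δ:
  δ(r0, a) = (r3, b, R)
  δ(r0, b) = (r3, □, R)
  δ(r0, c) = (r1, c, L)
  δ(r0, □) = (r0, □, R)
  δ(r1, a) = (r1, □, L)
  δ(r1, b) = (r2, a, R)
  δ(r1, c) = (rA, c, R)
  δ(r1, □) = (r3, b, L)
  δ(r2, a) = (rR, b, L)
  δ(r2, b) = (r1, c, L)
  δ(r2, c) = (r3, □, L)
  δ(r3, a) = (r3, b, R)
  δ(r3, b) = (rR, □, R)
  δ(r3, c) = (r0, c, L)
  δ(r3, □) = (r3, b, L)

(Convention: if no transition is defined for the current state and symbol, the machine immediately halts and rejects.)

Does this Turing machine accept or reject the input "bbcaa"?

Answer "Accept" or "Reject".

Execution trace:
Initial: [r0]bbcaa
Step 1: δ(r0, b) = (r3, □, R) → □[r3]bcaa
Step 2: δ(r3, b) = (rR, □, R) → □□[rR]caa

The machine reaches the reject state rR and halts.

Answer: Reject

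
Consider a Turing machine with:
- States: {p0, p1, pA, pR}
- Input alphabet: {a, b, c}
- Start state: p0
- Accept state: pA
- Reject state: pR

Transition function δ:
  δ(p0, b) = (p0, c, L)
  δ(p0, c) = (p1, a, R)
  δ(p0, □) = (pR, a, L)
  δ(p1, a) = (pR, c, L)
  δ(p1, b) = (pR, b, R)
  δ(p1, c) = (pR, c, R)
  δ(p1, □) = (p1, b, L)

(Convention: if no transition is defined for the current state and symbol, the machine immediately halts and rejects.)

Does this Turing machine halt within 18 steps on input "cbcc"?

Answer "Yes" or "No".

Execution trace:
Initial: [p0]cbcc
Step 1: δ(p0, c) = (p1, a, R) → a[p1]bcc
Step 2: δ(p1, b) = (pR, b, R) → ab[pR]cc

The machine reaches the reject state pR and halts.
The machine halted after 2 steps (within the 18-step bound).

Answer: Yes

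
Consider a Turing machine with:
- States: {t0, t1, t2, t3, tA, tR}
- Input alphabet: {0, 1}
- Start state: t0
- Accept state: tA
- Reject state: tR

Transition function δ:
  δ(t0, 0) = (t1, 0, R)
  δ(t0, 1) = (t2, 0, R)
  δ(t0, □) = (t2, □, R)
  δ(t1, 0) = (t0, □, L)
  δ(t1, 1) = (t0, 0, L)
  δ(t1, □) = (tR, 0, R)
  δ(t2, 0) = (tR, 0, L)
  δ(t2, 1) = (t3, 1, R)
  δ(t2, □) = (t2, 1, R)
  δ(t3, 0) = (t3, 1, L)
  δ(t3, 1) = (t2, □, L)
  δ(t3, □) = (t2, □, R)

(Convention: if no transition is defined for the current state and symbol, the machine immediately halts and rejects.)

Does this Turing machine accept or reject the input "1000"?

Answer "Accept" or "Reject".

Execution trace:
Initial: [t0]1000
Step 1: δ(t0, 1) = (t2, 0, R) → 0[t2]000
Step 2: δ(t2, 0) = (tR, 0, L) → [tR]0000

The machine reaches the reject state tR and halts.

Answer: Reject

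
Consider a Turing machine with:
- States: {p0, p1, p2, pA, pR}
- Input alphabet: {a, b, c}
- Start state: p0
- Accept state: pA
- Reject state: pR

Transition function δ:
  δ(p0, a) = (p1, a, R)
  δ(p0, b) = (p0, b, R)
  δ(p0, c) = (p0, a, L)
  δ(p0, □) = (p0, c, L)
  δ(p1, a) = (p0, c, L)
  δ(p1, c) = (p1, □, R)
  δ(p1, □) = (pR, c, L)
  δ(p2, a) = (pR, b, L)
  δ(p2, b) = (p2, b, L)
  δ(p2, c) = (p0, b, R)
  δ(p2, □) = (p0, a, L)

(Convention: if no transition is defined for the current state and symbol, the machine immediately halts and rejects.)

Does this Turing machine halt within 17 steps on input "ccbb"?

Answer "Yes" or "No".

Execution trace:
Initial: [p0]ccbb
Step 1: δ(p0, c) = (p0, a, L) → [p0]□acbb
Step 2: δ(p0, □) = (p0, c, L) → [p0]□cacbb
Step 3: δ(p0, □) = (p0, c, L) → [p0]□ccacbb
Step 4: δ(p0, □) = (p0, c, L) → [p0]□cccacbb
Step 5: δ(p0, □) = (p0, c, L) → [p0]□ccccacbb
Step 6: δ(p0, □) = (p0, c, L) → [p0]□cccccacbb
Step 7: δ(p0, □) = (p0, c, L) → [p0]□ccccccacbb
Step 8: δ(p0, □) = (p0, c, L) → [p0]□cccccccacbb
Step 9: δ(p0, □) = (p0, c, L) → [p0]□ccccccccacbb
Step 10: δ(p0, □) = (p0, c, L) → [p0]□cccccccccacbb
Step 11: δ(p0, □) = (p0, c, L) → [p0]□ccccccccccacbb
Step 12: δ(p0, □) = (p0, c, L) → [p0]□cccccccccccacbb
Step 13: δ(p0, □) = (p0, c, L) → [p0]□ccccccccccccacbb
Step 14: δ(p0, □) = (p0, c, L) → [p0]□cccccccccccccacbb
Step 15: δ(p0, □) = (p0, c, L) → [p0]□ccccccccccccccacbb
Step 16: δ(p0, □) = (p0, c, L) → [p0]□cccccccccccccccacbb
Step 17: δ(p0, □) = (p0, c, L) → [p0]□ccccccccccccccccacbb

The machine has not reached a halting state after 17 steps.
The machine did not halt within the 17-step bound.

Answer: No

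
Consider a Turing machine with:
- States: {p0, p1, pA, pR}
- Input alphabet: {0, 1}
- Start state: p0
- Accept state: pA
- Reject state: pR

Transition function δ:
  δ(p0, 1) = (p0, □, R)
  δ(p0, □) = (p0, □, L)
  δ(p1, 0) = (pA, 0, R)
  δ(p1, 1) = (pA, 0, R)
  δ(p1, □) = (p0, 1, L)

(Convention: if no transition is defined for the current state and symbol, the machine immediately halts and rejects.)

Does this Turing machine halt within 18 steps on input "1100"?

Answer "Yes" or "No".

Execution trace:
Initial: [p0]1100
Step 1: δ(p0, 1) = (p0, □, R) → □[p0]100
Step 2: δ(p0, 1) = (p0, □, R) → □□[p0]00

No transition is defined for δ(p0, 0). By convention the machine halts and rejects.
The machine halted after 2 steps (within the 18-step bound).

Answer: Yes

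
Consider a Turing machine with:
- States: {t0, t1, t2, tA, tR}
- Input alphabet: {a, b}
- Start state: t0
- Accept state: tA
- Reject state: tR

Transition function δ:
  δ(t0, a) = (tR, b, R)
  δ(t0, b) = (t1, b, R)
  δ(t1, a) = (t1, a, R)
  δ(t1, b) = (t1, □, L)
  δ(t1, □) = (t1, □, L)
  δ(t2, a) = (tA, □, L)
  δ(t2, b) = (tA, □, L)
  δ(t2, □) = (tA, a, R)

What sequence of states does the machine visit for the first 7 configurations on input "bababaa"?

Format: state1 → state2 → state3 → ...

Execution trace:
Initial: [t0]bababaa
Step 1: δ(t0, b) = (t1, b, R) → b[t1]ababaa
Step 2: δ(t1, a) = (t1, a, R) → ba[t1]babaa
Step 3: δ(t1, b) = (t1, □, L) → b[t1]a□abaa
Step 4: δ(t1, a) = (t1, a, R) → ba[t1]□abaa
Step 5: δ(t1, □) = (t1, □, L) → b[t1]a□abaa
Step 6: δ(t1, a) = (t1, a, R) → ba[t1]□abaa

State sequence: t0 → t1 → t1 → t1 → t1 → t1 → t1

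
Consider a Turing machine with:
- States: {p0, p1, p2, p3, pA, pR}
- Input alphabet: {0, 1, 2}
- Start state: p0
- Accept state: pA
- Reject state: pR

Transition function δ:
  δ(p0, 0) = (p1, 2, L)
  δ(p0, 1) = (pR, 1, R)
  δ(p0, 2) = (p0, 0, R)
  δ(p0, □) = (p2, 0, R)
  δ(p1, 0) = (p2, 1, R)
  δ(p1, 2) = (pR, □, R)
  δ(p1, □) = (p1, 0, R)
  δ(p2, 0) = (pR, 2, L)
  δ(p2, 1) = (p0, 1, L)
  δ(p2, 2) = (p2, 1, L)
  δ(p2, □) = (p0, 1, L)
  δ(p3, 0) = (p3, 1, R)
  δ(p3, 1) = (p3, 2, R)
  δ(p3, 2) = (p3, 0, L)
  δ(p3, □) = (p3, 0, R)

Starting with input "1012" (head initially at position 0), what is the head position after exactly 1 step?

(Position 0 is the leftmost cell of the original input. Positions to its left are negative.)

Execution trace (head position shown):
Step 0: [p0]1012  (head at position 0)
Step 1: move right → 1[pR]012  (head at position 1)

After 1 step, the head is at position 1.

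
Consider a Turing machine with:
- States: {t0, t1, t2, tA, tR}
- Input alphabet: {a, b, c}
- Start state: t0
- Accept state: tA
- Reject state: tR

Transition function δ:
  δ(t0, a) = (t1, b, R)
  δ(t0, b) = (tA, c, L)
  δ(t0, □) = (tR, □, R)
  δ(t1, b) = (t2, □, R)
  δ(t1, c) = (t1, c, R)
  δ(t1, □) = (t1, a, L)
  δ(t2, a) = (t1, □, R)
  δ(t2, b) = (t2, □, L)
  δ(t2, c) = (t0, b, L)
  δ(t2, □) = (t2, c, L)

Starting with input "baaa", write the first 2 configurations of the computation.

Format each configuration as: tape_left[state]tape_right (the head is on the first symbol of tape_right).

Transitions applied:
Step 1: δ(t0, b) = (tA, c, L)

The first 2 configurations are:
[t0]baaa ⊢ [tA]□caaa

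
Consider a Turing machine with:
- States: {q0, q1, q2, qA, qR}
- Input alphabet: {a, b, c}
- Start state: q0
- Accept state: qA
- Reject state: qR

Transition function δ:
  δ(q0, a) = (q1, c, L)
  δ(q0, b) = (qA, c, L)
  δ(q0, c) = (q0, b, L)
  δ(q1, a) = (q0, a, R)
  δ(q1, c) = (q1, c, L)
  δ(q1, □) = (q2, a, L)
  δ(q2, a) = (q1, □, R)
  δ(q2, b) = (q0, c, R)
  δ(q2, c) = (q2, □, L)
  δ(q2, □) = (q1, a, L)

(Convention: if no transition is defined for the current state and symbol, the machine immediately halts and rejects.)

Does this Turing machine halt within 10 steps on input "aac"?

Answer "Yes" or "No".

Execution trace:
Initial: [q0]aac
Step 1: δ(q0, a) = (q1, c, L) → [q1]□cac
Step 2: δ(q1, □) = (q2, a, L) → [q2]□acac
Step 3: δ(q2, □) = (q1, a, L) → [q1]□aacac
Step 4: δ(q1, □) = (q2, a, L) → [q2]□aaacac
Step 5: δ(q2, □) = (q1, a, L) → [q1]□aaaacac
Step 6: δ(q1, □) = (q2, a, L) → [q2]□aaaaacac
Step 7: δ(q2, □) = (q1, a, L) → [q1]□aaaaaacac
Step 8: δ(q1, □) = (q2, a, L) → [q2]□aaaaaaacac
Step 9: δ(q2, □) = (q1, a, L) → [q1]□aaaaaaaacac
Step 10: δ(q1, □) = (q2, a, L) → [q2]□aaaaaaaaacac

The machine has not reached a halting state after 10 steps.
The machine did not halt within the 10-step bound.

Answer: No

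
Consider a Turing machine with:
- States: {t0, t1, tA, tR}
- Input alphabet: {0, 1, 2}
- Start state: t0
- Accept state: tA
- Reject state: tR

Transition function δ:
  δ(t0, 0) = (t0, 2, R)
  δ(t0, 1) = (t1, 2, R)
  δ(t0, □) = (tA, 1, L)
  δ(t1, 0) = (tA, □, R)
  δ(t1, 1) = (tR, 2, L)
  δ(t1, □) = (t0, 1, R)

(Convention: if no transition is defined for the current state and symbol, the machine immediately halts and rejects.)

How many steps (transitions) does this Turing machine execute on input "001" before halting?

Execution trace:
Initial: [t0]001
Step 1: δ(t0, 0) = (t0, 2, R) → 2[t0]01
Step 2: δ(t0, 0) = (t0, 2, R) → 22[t0]1
Step 3: δ(t0, 1) = (t1, 2, R) → 222[t1]□
Step 4: δ(t1, □) = (t0, 1, R) → 2221[t0]□
Step 5: δ(t0, □) = (tA, 1, L) → 222[tA]11

The machine reaches the accept state tA and halts.

The machine executed 5 steps before halting.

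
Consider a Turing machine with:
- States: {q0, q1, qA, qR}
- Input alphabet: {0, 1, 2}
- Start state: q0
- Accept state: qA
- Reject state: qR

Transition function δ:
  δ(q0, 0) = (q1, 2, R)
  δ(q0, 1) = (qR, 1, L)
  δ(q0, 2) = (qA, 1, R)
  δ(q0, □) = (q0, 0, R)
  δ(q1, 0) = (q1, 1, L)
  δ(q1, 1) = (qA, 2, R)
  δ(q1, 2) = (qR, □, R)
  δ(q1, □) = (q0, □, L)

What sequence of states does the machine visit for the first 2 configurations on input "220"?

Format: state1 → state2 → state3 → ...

Execution trace:
Initial: [q0]220
Step 1: δ(q0, 2) = (qA, 1, R) → 1[qA]20

The machine reaches the accept state qA and halts.

State sequence: q0 → qA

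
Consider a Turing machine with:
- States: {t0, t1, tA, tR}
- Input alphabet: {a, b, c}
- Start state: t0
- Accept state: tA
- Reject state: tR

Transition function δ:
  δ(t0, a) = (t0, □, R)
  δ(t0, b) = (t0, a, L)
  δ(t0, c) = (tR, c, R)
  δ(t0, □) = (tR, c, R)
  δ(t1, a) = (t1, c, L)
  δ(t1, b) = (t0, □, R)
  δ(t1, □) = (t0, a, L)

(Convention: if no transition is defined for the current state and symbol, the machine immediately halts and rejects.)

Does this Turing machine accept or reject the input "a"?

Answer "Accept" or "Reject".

Execution trace:
Initial: [t0]a
Step 1: δ(t0, a) = (t0, □, R) → □[t0]□
Step 2: δ(t0, □) = (tR, c, R) → □c[tR]□

The machine reaches the reject state tR and halts.

Answer: Reject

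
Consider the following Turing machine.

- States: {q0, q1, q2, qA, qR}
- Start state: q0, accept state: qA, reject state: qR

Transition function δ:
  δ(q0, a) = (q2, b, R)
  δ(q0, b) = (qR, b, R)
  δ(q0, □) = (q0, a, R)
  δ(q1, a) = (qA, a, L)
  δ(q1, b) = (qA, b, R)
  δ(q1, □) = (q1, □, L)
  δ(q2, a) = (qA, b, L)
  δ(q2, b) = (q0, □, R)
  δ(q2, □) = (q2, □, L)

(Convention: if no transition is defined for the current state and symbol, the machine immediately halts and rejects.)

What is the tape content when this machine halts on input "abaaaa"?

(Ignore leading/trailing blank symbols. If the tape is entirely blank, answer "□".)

Execution trace:
Initial: [q0]abaaaa
Step 1: δ(q0, a) = (q2, b, R) → b[q2]baaaa
Step 2: δ(q2, b) = (q0, □, R) → b□[q0]aaaa
Step 3: δ(q0, a) = (q2, b, R) → b□b[q2]aaa
Step 4: δ(q2, a) = (qA, b, L) → b□[qA]bbaa

The machine reaches the accept state qA and halts.

Final tape (ignoring leading/trailing blanks): b□bbaa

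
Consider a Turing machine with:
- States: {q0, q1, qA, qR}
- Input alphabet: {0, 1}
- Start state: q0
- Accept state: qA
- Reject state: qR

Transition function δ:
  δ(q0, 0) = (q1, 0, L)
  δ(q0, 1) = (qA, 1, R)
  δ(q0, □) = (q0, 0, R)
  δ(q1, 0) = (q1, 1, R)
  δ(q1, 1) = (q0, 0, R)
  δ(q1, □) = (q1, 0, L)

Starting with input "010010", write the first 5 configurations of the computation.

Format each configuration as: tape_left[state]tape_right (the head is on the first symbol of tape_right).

Transitions applied:
Step 1: δ(q0, 0) = (q1, 0, L)
Step 2: δ(q1, □) = (q1, 0, L)
Step 3: δ(q1, □) = (q1, 0, L)
Step 4: δ(q1, □) = (q1, 0, L)

The first 5 configurations are:
[q0]010010 ⊢ [q1]□010010 ⊢ [q1]□0010010 ⊢ [q1]□00010010 ⊢ [q1]□000010010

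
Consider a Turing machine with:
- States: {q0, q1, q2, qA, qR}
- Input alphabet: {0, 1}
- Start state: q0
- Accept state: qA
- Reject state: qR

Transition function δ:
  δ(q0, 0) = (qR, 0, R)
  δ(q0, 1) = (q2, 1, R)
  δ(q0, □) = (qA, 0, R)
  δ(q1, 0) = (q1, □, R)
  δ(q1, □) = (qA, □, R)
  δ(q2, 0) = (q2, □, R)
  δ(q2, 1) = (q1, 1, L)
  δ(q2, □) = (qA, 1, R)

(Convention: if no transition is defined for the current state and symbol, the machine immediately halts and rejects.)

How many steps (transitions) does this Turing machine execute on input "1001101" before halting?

Execution trace:
Initial: [q0]1001101
Step 1: δ(q0, 1) = (q2, 1, R) → 1[q2]001101
Step 2: δ(q2, 0) = (q2, □, R) → 1□[q2]01101
Step 3: δ(q2, 0) = (q2, □, R) → 1□□[q2]1101
Step 4: δ(q2, 1) = (q1, 1, L) → 1□[q1]□1101
Step 5: δ(q1, □) = (qA, □, R) → 1□□[qA]1101

The machine reaches the accept state qA and halts.

The machine executed 5 steps before halting.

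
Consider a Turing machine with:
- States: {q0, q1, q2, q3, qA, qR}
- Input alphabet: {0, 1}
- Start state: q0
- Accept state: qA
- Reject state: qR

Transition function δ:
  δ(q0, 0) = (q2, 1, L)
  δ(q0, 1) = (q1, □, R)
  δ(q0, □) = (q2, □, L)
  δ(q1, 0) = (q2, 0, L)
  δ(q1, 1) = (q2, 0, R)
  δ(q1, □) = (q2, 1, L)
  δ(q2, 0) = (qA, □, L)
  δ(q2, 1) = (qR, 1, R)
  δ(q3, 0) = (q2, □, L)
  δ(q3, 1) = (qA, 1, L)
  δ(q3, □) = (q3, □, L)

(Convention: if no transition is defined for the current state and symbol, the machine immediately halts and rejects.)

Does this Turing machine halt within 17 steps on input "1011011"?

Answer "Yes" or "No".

Execution trace:
Initial: [q0]1011011
Step 1: δ(q0, 1) = (q1, □, R) → □[q1]011011
Step 2: δ(q1, 0) = (q2, 0, L) → [q2]□011011

No transition is defined for δ(q2, □). By convention the machine halts and rejects.
The machine halted after 2 steps (within the 17-step bound).

Answer: Yes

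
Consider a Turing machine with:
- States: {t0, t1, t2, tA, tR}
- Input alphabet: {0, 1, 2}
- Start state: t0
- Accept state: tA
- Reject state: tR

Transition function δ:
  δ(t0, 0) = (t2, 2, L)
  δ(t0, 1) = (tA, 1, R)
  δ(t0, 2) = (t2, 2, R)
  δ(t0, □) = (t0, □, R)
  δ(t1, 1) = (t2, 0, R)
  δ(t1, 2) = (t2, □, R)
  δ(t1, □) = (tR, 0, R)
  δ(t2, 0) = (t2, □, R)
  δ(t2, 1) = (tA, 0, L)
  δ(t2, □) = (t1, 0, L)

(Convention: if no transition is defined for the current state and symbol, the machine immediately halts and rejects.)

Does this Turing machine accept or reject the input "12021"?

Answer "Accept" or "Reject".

Execution trace:
Initial: [t0]12021
Step 1: δ(t0, 1) = (tA, 1, R) → 1[tA]2021

The machine reaches the accept state tA and halts.

Answer: Accept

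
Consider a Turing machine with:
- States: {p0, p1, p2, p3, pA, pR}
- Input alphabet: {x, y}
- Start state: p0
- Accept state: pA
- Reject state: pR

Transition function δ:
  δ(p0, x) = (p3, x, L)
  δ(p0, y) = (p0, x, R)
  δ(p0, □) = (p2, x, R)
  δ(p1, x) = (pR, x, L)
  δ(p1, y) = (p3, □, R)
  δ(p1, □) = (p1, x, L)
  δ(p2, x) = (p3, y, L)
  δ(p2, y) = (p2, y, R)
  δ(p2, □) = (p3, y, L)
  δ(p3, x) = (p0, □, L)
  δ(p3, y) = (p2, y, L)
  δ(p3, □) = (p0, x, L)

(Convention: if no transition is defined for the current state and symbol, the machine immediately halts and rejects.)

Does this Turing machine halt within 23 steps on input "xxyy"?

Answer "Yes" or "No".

Execution trace:
Initial: [p0]xxyy
Step 1: δ(p0, x) = (p3, x, L) → [p3]□xxyy
Step 2: δ(p3, □) = (p0, x, L) → [p0]□xxxyy
Step 3: δ(p0, □) = (p2, x, R) → x[p2]xxxyy
Step 4: δ(p2, x) = (p3, y, L) → [p3]xyxxyy
Step 5: δ(p3, x) = (p0, □, L) → [p0]□□yxxyy
Step 6: δ(p0, □) = (p2, x, R) → x[p2]□yxxyy
Step 7: δ(p2, □) = (p3, y, L) → [p3]xyyxxyy
Step 8: δ(p3, x) = (p0, □, L) → [p0]□□yyxxyy
Step 9: δ(p0, □) = (p2, x, R) → x[p2]□yyxxyy
Step 10: δ(p2, □) = (p3, y, L) → [p3]xyyyxxyy
Step 11: δ(p3, x) = (p0, □, L) → [p0]□□yyyxxyy
Step 12: δ(p0, □) = (p2, x, R) → x[p2]□yyyxxyy
Step 13: δ(p2, □) = (p3, y, L) → [p3]xyyyyxxyy
Step 14: δ(p3, x) = (p0, □, L) → [p0]□□yyyyxxyy
Step 15: δ(p0, □) = (p2, x, R) → x[p2]□yyyyxxyy
Step 16: δ(p2, □) = (p3, y, L) → [p3]xyyyyyxxyy
Step 17: δ(p3, x) = (p0, □, L) → [p0]□□yyyyyxxyy
Step 18: δ(p0, □) = (p2, x, R) → x[p2]□yyyyyxxyy
Step 19: δ(p2, □) = (p3, y, L) → [p3]xyyyyyyxxyy
Step 20: δ(p3, x) = (p0, □, L) → [p0]□□yyyyyyxxyy
Step 21: δ(p0, □) = (p2, x, R) → x[p2]□yyyyyyxxyy
Step 22: δ(p2, □) = (p3, y, L) → [p3]xyyyyyyyxxyy
Step 23: δ(p3, x) = (p0, □, L) → [p0]□□yyyyyyyxxyy

The machine has not reached a halting state after 23 steps.
The machine did not halt within the 23-step bound.

Answer: No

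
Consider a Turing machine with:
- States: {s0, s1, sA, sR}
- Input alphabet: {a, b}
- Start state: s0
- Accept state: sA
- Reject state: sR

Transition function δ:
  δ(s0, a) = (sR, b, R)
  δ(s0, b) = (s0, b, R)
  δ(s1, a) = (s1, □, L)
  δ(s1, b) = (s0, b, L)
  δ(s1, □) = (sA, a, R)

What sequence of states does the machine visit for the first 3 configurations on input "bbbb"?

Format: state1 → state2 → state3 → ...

Execution trace:
Initial: [s0]bbbb
Step 1: δ(s0, b) = (s0, b, R) → b[s0]bbb
Step 2: δ(s0, b) = (s0, b, R) → bb[s0]bb

State sequence: s0 → s0 → s0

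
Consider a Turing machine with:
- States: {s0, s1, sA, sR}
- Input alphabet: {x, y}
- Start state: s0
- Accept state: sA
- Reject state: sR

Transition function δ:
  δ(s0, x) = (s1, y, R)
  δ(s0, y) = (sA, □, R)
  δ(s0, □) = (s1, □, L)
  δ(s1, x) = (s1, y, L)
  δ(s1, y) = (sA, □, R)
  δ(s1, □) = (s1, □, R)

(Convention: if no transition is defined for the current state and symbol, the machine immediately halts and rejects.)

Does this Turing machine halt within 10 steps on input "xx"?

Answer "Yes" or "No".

Execution trace:
Initial: [s0]xx
Step 1: δ(s0, x) = (s1, y, R) → y[s1]x
Step 2: δ(s1, x) = (s1, y, L) → [s1]yy
Step 3: δ(s1, y) = (sA, □, R) → □[sA]y

The machine reaches the accept state sA and halts.
The machine halted after 3 steps (within the 10-step bound).

Answer: Yes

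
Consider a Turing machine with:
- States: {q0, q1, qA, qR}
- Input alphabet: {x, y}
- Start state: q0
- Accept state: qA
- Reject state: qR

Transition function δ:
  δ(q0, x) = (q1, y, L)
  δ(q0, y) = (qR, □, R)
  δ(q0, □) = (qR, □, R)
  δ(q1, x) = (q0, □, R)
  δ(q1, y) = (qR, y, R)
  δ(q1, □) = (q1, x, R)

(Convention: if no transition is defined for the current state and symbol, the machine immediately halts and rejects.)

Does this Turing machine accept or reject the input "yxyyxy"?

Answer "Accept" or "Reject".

Execution trace:
Initial: [q0]yxyyxy
Step 1: δ(q0, y) = (qR, □, R) → □[qR]xyyxy

The machine reaches the reject state qR and halts.

Answer: Reject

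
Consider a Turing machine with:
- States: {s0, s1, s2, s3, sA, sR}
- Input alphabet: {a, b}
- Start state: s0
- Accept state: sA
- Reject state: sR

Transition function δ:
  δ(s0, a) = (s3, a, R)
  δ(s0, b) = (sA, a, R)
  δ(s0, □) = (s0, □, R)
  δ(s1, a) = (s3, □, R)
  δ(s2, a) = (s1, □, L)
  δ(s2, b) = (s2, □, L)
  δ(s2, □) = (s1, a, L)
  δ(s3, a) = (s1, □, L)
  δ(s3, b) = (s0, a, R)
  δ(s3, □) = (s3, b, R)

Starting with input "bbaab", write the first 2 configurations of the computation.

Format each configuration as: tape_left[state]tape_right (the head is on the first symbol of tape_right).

Transitions applied:
Step 1: δ(s0, b) = (sA, a, R)

The first 2 configurations are:
[s0]bbaab ⊢ a[sA]baab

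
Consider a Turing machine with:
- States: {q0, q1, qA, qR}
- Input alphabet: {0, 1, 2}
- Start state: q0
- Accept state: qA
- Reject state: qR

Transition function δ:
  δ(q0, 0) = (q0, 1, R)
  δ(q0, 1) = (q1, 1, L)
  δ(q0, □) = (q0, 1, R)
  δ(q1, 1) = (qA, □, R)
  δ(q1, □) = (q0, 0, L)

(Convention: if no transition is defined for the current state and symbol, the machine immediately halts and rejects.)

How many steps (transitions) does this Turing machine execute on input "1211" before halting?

Execution trace:
Initial: [q0]1211
Step 1: δ(q0, 1) = (q1, 1, L) → [q1]□1211
Step 2: δ(q1, □) = (q0, 0, L) → [q0]□01211
Step 3: δ(q0, □) = (q0, 1, R) → 1[q0]01211
Step 4: δ(q0, 0) = (q0, 1, R) → 11[q0]1211
Step 5: δ(q0, 1) = (q1, 1, L) → 1[q1]11211
Step 6: δ(q1, 1) = (qA, □, R) → 1□[qA]1211

The machine reaches the accept state qA and halts.

The machine executed 6 steps before halting.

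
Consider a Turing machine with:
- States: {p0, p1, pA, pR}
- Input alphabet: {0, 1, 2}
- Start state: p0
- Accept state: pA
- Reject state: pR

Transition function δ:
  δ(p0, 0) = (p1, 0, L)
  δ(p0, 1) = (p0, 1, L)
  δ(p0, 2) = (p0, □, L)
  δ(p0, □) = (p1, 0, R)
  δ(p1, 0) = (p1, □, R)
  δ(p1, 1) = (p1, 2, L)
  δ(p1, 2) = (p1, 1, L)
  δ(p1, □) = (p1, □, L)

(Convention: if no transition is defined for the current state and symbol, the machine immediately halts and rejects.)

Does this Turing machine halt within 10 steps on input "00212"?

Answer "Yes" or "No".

Execution trace:
Initial: [p0]00212
Step 1: δ(p0, 0) = (p1, 0, L) → [p1]□00212
Step 2: δ(p1, □) = (p1, □, L) → [p1]□□00212
Step 3: δ(p1, □) = (p1, □, L) → [p1]□□□00212
Step 4: δ(p1, □) = (p1, □, L) → [p1]□□□□00212
Step 5: δ(p1, □) = (p1, □, L) → [p1]□□□□□00212
Step 6: δ(p1, □) = (p1, □, L) → [p1]□□□□□□00212
Step 7: δ(p1, □) = (p1, □, L) → [p1]□□□□□□□00212
Step 8: δ(p1, □) = (p1, □, L) → [p1]□□□□□□□□00212
Step 9: δ(p1, □) = (p1, □, L) → [p1]□□□□□□□□□00212
Step 10: δ(p1, □) = (p1, □, L) → [p1]□□□□□□□□□□00212

The machine has not reached a halting state after 10 steps.
The machine did not halt within the 10-step bound.

Answer: No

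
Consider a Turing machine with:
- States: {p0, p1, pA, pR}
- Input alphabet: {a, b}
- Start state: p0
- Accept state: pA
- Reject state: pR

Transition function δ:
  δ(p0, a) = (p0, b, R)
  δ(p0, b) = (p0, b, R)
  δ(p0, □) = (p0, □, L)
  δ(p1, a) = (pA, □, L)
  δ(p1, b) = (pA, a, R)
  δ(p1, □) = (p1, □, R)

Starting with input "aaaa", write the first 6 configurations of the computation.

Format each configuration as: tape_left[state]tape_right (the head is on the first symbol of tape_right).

Transitions applied:
Step 1: δ(p0, a) = (p0, b, R)
Step 2: δ(p0, a) = (p0, b, R)
Step 3: δ(p0, a) = (p0, b, R)
Step 4: δ(p0, a) = (p0, b, R)
Step 5: δ(p0, □) = (p0, □, L)

The first 6 configurations are:
[p0]aaaa ⊢ b[p0]aaa ⊢ bb[p0]aa ⊢ bbb[p0]a ⊢ bbbb[p0]□ ⊢ bbb[p0]b□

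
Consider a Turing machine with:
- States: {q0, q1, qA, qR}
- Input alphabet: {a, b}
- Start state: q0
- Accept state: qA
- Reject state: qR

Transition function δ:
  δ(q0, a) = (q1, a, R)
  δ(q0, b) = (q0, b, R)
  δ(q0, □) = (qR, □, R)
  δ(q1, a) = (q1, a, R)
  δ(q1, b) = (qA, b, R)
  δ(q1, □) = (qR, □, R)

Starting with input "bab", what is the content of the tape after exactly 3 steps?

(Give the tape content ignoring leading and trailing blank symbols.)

Execution trace:
Initial: [q0]bab
Step 1: δ(q0, b) = (q0, b, R) → b[q0]ab
Step 2: δ(q0, a) = (q1, a, R) → ba[q1]b
Step 3: δ(q1, b) = (qA, b, R) → bab[qA]□

The machine reaches the accept state qA and halts.

After 3 steps, the tape (ignoring leading/trailing blanks) is: bab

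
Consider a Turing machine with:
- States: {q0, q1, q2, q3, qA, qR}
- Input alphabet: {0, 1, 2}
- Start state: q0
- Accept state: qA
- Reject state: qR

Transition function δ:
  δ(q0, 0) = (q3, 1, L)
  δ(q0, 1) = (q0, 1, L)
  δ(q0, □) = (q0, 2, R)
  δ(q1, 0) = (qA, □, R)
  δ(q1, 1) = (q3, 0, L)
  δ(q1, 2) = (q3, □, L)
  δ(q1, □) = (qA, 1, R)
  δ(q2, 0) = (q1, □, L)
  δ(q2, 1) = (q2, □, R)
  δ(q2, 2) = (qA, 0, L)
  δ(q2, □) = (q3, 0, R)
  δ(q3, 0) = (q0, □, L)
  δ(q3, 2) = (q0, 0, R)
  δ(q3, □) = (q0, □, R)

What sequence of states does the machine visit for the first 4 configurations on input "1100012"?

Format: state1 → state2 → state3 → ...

Execution trace:
Initial: [q0]1100012
Step 1: δ(q0, 1) = (q0, 1, L) → [q0]□1100012
Step 2: δ(q0, □) = (q0, 2, R) → 2[q0]1100012
Step 3: δ(q0, 1) = (q0, 1, L) → [q0]21100012

No transition is defined for δ(q0, 2). By convention the machine halts and rejects.

State sequence: q0 → q0 → q0 → q0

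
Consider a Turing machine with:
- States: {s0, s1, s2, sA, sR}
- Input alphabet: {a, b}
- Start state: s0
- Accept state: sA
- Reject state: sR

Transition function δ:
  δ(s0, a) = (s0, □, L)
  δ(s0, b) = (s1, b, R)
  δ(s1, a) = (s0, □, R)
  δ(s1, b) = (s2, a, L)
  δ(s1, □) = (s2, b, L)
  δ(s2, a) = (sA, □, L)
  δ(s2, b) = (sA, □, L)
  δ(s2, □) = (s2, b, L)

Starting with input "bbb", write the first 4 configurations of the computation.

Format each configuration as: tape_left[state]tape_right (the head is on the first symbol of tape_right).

Transitions applied:
Step 1: δ(s0, b) = (s1, b, R)
Step 2: δ(s1, b) = (s2, a, L)
Step 3: δ(s2, b) = (sA, □, L)

The first 4 configurations are:
[s0]bbb ⊢ b[s1]bb ⊢ [s2]bab ⊢ [sA]□□ab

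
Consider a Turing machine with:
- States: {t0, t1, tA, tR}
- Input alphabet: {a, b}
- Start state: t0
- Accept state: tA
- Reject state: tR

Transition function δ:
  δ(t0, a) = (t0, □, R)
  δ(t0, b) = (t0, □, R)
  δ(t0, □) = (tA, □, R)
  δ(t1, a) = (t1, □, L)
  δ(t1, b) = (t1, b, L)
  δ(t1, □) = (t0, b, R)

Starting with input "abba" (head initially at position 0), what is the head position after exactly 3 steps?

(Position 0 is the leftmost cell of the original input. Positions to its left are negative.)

Execution trace (head position shown):
Step 0: [t0]abba  (head at position 0)
Step 1: move right → □[t0]bba  (head at position 1)
Step 2: move right → □□[t0]ba  (head at position 2)
Step 3: move right → □□□[t0]a  (head at position 3)

After 3 steps, the head is at position 3.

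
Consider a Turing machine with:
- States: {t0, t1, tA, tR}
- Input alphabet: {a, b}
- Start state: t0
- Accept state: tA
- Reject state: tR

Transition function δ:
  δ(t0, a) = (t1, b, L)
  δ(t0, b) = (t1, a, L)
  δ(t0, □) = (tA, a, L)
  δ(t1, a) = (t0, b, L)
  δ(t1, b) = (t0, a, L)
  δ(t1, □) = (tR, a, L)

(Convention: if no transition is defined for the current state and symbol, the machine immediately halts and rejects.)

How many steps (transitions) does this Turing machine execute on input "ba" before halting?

Execution trace:
Initial: [t0]ba
Step 1: δ(t0, b) = (t1, a, L) → [t1]□aa
Step 2: δ(t1, □) = (tR, a, L) → [tR]□aaa

The machine reaches the reject state tR and halts.

The machine executed 2 steps before halting.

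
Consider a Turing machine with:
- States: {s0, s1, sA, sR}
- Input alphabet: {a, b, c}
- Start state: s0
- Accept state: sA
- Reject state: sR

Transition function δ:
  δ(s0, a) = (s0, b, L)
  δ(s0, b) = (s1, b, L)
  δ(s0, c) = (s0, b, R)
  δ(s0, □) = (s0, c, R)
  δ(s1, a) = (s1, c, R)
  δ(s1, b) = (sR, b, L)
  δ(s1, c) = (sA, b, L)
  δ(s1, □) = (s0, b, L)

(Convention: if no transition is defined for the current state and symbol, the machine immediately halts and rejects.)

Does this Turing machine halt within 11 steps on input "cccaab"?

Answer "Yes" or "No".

Execution trace:
Initial: [s0]cccaab
Step 1: δ(s0, c) = (s0, b, R) → b[s0]ccaab
Step 2: δ(s0, c) = (s0, b, R) → bb[s0]caab
Step 3: δ(s0, c) = (s0, b, R) → bbb[s0]aab
Step 4: δ(s0, a) = (s0, b, L) → bb[s0]bbab
Step 5: δ(s0, b) = (s1, b, L) → b[s1]bbbab
Step 6: δ(s1, b) = (sR, b, L) → [sR]bbbbab

The machine reaches the reject state sR and halts.
The machine halted after 6 steps (within the 11-step bound).

Answer: Yes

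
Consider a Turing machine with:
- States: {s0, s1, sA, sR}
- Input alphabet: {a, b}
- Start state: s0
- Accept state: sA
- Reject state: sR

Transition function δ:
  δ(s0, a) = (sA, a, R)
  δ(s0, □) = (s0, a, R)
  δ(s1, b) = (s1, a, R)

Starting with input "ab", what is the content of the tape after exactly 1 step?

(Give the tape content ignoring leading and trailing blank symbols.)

Execution trace:
Initial: [s0]ab
Step 1: δ(s0, a) = (sA, a, R) → a[sA]b

The machine reaches the accept state sA and halts.

After 1 step, the tape (ignoring leading/trailing blanks) is: ab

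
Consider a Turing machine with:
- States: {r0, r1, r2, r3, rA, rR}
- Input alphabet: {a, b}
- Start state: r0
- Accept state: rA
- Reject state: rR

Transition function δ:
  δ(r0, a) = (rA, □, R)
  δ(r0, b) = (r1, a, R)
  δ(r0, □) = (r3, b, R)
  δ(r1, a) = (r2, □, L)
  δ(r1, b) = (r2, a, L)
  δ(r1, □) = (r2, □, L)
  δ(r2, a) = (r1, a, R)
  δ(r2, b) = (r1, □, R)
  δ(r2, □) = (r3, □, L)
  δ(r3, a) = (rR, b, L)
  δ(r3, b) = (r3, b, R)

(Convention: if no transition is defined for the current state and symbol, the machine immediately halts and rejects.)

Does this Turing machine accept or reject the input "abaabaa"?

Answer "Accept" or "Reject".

Execution trace:
Initial: [r0]abaabaa
Step 1: δ(r0, a) = (rA, □, R) → □[rA]baabaa

The machine reaches the accept state rA and halts.

Answer: Accept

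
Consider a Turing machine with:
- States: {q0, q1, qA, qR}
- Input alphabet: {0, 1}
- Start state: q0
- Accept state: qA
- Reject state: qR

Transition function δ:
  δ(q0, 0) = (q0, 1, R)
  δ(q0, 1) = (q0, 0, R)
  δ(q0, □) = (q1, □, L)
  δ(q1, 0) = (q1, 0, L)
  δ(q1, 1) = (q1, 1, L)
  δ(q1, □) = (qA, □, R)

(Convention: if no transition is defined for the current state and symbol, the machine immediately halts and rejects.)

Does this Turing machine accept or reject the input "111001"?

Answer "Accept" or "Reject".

Execution trace:
Initial: [q0]111001
Step 1: δ(q0, 1) = (q0, 0, R) → 0[q0]11001
Step 2: δ(q0, 1) = (q0, 0, R) → 00[q0]1001
Step 3: δ(q0, 1) = (q0, 0, R) → 000[q0]001
Step 4: δ(q0, 0) = (q0, 1, R) → 0001[q0]01
Step 5: δ(q0, 0) = (q0, 1, R) → 00011[q0]1
Step 6: δ(q0, 1) = (q0, 0, R) → 000110[q0]□
Step 7: δ(q0, □) = (q1, □, L) → 00011[q1]0□
Step 8: δ(q1, 0) = (q1, 0, L) → 0001[q1]10□
Step 9: δ(q1, 1) = (q1, 1, L) → 000[q1]110□
Step 10: δ(q1, 1) = (q1, 1, L) → 00[q1]0110□
Step 11: δ(q1, 0) = (q1, 0, L) → 0[q1]00110□
Step 12: δ(q1, 0) = (q1, 0, L) → [q1]000110□
Step 13: δ(q1, 0) = (q1, 0, L) → [q1]□000110□
Step 14: δ(q1, □) = (qA, □, R) → □[qA]000110□

The machine reaches the accept state qA and halts.

Answer: Accept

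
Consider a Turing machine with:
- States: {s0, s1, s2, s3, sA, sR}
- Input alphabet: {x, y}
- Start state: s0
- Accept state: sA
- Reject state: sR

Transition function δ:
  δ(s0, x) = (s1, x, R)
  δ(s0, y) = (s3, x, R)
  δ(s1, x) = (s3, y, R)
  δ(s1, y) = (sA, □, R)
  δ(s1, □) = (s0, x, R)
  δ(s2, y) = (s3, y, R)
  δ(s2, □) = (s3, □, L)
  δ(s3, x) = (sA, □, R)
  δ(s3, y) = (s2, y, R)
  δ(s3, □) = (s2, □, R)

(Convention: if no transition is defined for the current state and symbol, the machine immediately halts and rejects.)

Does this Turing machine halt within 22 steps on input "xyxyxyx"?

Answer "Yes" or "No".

Execution trace:
Initial: [s0]xyxyxyx
Step 1: δ(s0, x) = (s1, x, R) → x[s1]yxyxyx
Step 2: δ(s1, y) = (sA, □, R) → x□[sA]xyxyx

The machine reaches the accept state sA and halts.
The machine halted after 2 steps (within the 22-step bound).

Answer: Yes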